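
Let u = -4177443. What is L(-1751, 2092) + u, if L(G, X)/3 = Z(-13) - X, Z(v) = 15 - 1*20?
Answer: -4183734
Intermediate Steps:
Z(v) = -5 (Z(v) = 15 - 20 = -5)
L(G, X) = -15 - 3*X (L(G, X) = 3*(-5 - X) = -15 - 3*X)
L(-1751, 2092) + u = (-15 - 3*2092) - 4177443 = (-15 - 6276) - 4177443 = -6291 - 4177443 = -4183734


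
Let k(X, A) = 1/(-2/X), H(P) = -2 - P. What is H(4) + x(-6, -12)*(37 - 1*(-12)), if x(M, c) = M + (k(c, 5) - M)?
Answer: 288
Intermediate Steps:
k(X, A) = -X/2
x(M, c) = -c/2 (x(M, c) = M + (-c/2 - M) = M + (-M - c/2) = -c/2)
H(4) + x(-6, -12)*(37 - 1*(-12)) = (-2 - 1*4) + (-½*(-12))*(37 - 1*(-12)) = (-2 - 4) + 6*(37 + 12) = -6 + 6*49 = -6 + 294 = 288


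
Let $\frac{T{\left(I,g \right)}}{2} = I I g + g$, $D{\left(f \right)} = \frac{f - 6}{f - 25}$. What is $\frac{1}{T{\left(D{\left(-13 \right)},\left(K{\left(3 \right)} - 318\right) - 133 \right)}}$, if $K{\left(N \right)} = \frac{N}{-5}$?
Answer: $- \frac{1}{1129} \approx -0.00088574$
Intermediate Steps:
$D{\left(f \right)} = \frac{-6 + f}{-25 + f}$
$K{\left(N \right)} = - \frac{N}{5}$ ($K{\left(N \right)} = N \left(- \frac{1}{5}\right) = - \frac{N}{5}$)
$T{\left(I,g \right)} = 2 g + 2 g I^{2}$ ($T{\left(I,g \right)} = 2 \left(I I g + g\right) = 2 \left(I^{2} g + g\right) = 2 \left(g I^{2} + g\right) = 2 \left(g + g I^{2}\right) = 2 g + 2 g I^{2}$)
$\frac{1}{T{\left(D{\left(-13 \right)},\left(K{\left(3 \right)} - 318\right) - 133 \right)}} = \frac{1}{2 \left(\left(\left(- \frac{1}{5}\right) 3 - 318\right) - 133\right) \left(1 + \left(\frac{-6 - 13}{-25 - 13}\right)^{2}\right)} = \frac{1}{2 \left(\left(- \frac{3}{5} - 318\right) - 133\right) \left(1 + \left(\frac{1}{-38} \left(-19\right)\right)^{2}\right)} = \frac{1}{2 \left(- \frac{1593}{5} - 133\right) \left(1 + \left(\left(- \frac{1}{38}\right) \left(-19\right)\right)^{2}\right)} = \frac{1}{2 \left(- \frac{2258}{5}\right) \left(1 + \left(\frac{1}{2}\right)^{2}\right)} = \frac{1}{2 \left(- \frac{2258}{5}\right) \left(1 + \frac{1}{4}\right)} = \frac{1}{2 \left(- \frac{2258}{5}\right) \frac{5}{4}} = \frac{1}{-1129} = - \frac{1}{1129}$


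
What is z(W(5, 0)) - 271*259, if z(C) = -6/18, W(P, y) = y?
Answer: -210568/3 ≈ -70189.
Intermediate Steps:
z(C) = -⅓ (z(C) = -6*1/18 = -⅓)
z(W(5, 0)) - 271*259 = -⅓ - 271*259 = -⅓ - 70189 = -210568/3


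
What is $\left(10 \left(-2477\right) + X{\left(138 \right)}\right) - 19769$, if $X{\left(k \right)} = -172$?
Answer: $-44711$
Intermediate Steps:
$\left(10 \left(-2477\right) + X{\left(138 \right)}\right) - 19769 = \left(10 \left(-2477\right) - 172\right) - 19769 = \left(-24770 - 172\right) - 19769 = -24942 - 19769 = -44711$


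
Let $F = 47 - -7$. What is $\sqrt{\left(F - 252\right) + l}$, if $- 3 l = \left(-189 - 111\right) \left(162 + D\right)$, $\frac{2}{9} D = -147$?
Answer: $6 i \sqrt{1393} \approx 223.94 i$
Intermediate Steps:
$D = - \frac{1323}{2}$ ($D = \frac{9}{2} \left(-147\right) = - \frac{1323}{2} \approx -661.5$)
$F = 54$ ($F = 47 + 7 = 54$)
$l = -49950$ ($l = - \frac{\left(-189 - 111\right) \left(162 - \frac{1323}{2}\right)}{3} = - \frac{\left(-300\right) \left(- \frac{999}{2}\right)}{3} = \left(- \frac{1}{3}\right) 149850 = -49950$)
$\sqrt{\left(F - 252\right) + l} = \sqrt{\left(54 - 252\right) - 49950} = \sqrt{-198 - 49950} = \sqrt{-50148} = 6 i \sqrt{1393}$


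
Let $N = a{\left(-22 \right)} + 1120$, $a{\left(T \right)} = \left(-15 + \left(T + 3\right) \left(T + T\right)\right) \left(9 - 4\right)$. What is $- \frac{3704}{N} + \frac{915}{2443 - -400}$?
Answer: $- \frac{5749597}{14854675} \approx -0.38706$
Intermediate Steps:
$a{\left(T \right)} = -75 + 10 T \left(3 + T\right)$ ($a{\left(T \right)} = \left(-15 + \left(3 + T\right) 2 T\right) 5 = \left(-15 + 2 T \left(3 + T\right)\right) 5 = -75 + 10 T \left(3 + T\right)$)
$N = 5225$ ($N = \left(-75 + 10 \left(-22\right)^{2} + 30 \left(-22\right)\right) + 1120 = \left(-75 + 10 \cdot 484 - 660\right) + 1120 = \left(-75 + 4840 - 660\right) + 1120 = 4105 + 1120 = 5225$)
$- \frac{3704}{N} + \frac{915}{2443 - -400} = - \frac{3704}{5225} + \frac{915}{2443 - -400} = \left(-3704\right) \frac{1}{5225} + \frac{915}{2443 + 400} = - \frac{3704}{5225} + \frac{915}{2843} = - \frac{5749597}{14854675}$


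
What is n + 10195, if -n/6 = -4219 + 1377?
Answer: 27247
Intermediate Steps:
n = 17052 (n = -6*(-4219 + 1377) = -6*(-2842) = 17052)
n + 10195 = 17052 + 10195 = 27247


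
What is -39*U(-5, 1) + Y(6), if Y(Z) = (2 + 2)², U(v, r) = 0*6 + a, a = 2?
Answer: -62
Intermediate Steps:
U(v, r) = 2 (U(v, r) = 0*6 + 2 = 0 + 2 = 2)
Y(Z) = 16 (Y(Z) = 4² = 16)
-39*U(-5, 1) + Y(6) = -39*2 + 16 = -78 + 16 = -62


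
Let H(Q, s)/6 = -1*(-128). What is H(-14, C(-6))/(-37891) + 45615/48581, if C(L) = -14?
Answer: 1691087757/1840782671 ≈ 0.91868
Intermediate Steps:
H(Q, s) = 768 (H(Q, s) = 6*(-1*(-128)) = 6*128 = 768)
H(-14, C(-6))/(-37891) + 45615/48581 = 768/(-37891) + 45615/48581 = 768*(-1/37891) + 45615*(1/48581) = -768/37891 + 45615/48581 = 1691087757/1840782671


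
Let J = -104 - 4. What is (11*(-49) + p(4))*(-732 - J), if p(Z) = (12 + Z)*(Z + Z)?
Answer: 256464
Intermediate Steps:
J = -108
p(Z) = 2*Z*(12 + Z) (p(Z) = (12 + Z)*(2*Z) = 2*Z*(12 + Z))
(11*(-49) + p(4))*(-732 - J) = (11*(-49) + 2*4*(12 + 4))*(-732 - 1*(-108)) = (-539 + 2*4*16)*(-732 + 108) = (-539 + 128)*(-624) = -411*(-624) = 256464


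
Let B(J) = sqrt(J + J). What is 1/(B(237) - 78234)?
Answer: -13039/1020093047 - sqrt(474)/6120558282 ≈ -1.2786e-5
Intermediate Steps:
B(J) = sqrt(2)*sqrt(J) (B(J) = sqrt(2*J) = sqrt(2)*sqrt(J))
1/(B(237) - 78234) = 1/(sqrt(2)*sqrt(237) - 78234) = 1/(sqrt(474) - 78234) = 1/(-78234 + sqrt(474))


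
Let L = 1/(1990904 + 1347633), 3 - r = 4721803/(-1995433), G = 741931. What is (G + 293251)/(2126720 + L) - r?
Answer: -69132749457765197560/14167840508004736553 ≈ -4.8796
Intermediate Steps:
r = 10708102/1995433 (r = 3 - 4721803/(-1995433) = 3 - 4721803*(-1)/1995433 = 3 - 1*(-4721803/1995433) = 3 + 4721803/1995433 = 10708102/1995433 ≈ 5.3663)
L = 1/3338537 ≈ 2.9953e-7
(G + 293251)/(2126720 + L) - r = (741931 + 293251)/(2126720 + 1/3338537) - 1*10708102/1995433 = 1035182/(7100133408641/3338537) - 10708102/1995433 = 1035182*(3338537/7100133408641) - 10708102/1995433 = 3455993408734/7100133408641 - 10708102/1995433 = -69132749457765197560/14167840508004736553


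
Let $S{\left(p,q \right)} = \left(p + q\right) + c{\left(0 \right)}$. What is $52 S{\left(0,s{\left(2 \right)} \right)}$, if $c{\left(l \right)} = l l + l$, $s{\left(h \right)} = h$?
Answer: $104$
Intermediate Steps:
$c{\left(l \right)} = l + l^{2}$ ($c{\left(l \right)} = l^{2} + l = l + l^{2}$)
$S{\left(p,q \right)} = p + q$ ($S{\left(p,q \right)} = \left(p + q\right) + 0 \left(1 + 0\right) = \left(p + q\right) + 0 \cdot 1 = \left(p + q\right) + 0 = p + q$)
$52 S{\left(0,s{\left(2 \right)} \right)} = 52 \left(0 + 2\right) = 52 \cdot 2 = 104$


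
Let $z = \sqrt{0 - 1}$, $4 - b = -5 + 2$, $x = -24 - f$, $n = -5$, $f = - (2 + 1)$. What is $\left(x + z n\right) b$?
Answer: $-147 - 35 i \approx -147.0 - 35.0 i$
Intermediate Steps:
$f = -3$ ($f = \left(-1\right) 3 = -3$)
$x = -21$ ($x = -24 - -3 = -24 + 3 = -21$)
$b = 7$ ($b = 4 - \left(-5 + 2\right) = 4 - -3 = 4 + 3 = 7$)
$z = i$ ($z = \sqrt{-1} = i \approx 1.0 i$)
$\left(x + z n\right) b = \left(-21 + i \left(-5\right)\right) 7 = \left(-21 - 5 i\right) 7 = -147 - 35 i$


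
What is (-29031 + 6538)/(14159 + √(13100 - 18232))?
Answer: -318478387/200482413 + 44986*I*√1283/200482413 ≈ -1.5886 + 0.0080374*I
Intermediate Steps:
(-29031 + 6538)/(14159 + √(13100 - 18232)) = -22493/(14159 + √(-5132)) = -22493/(14159 + 2*I*√1283)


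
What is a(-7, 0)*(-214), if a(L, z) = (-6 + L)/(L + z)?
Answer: -2782/7 ≈ -397.43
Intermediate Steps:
a(L, z) = (-6 + L)/(L + z)
a(-7, 0)*(-214) = ((-6 - 7)/(-7 + 0))*(-214) = (-13/(-7))*(-214) = -⅐*(-13)*(-214) = (13/7)*(-214) = -2782/7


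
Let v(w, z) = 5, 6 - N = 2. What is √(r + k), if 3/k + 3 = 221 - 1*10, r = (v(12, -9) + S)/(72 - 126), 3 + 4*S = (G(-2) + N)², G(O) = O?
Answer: I*√2015/156 ≈ 0.28775*I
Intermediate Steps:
N = 4 (N = 6 - 1*2 = 6 - 2 = 4)
S = ¼ (S = -¾ + (-2 + 4)²/4 = -¾ + (¼)*2² = -¾ + (¼)*4 = -¾ + 1 = ¼ ≈ 0.25000)
r = -7/72 (r = (5 + ¼)/(72 - 126) = (21/4)/(-54) = (21/4)*(-1/54) = -7/72 ≈ -0.097222)
k = 3/208 (k = 3/(-3 + (221 - 1*10)) = 3/(-3 + (221 - 10)) = 3/(-3 + 211) = 3/208 ≈ 0.014423)
√(r + k) = √(-7/72 + 3/208) = √(-155/1872) = I*√2015/156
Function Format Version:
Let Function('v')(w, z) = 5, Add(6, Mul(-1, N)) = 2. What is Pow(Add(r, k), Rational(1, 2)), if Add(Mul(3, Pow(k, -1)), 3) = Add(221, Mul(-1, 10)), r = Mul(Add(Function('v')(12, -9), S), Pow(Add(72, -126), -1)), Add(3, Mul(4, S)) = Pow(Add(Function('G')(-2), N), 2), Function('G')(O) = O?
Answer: Mul(Rational(1, 156), I, Pow(2015, Rational(1, 2))) ≈ Mul(0.28775, I)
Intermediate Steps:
N = 4 (N = Add(6, Mul(-1, 2)) = Add(6, -2) = 4)
S = Rational(1, 4) (S = Add(Rational(-3, 4), Mul(Rational(1, 4), Pow(Add(-2, 4), 2))) = Add(Rational(-3, 4), Mul(Rational(1, 4), Pow(2, 2))) = Add(Rational(-3, 4), Mul(Rational(1, 4), 4)) = Add(Rational(-3, 4), 1) = Rational(1, 4) ≈ 0.25000)
r = Rational(-7, 72) (r = Mul(Add(5, Rational(1, 4)), Pow(Add(72, -126), -1)) = Mul(Rational(21, 4), Pow(-54, -1)) = Mul(Rational(21, 4), Rational(-1, 54)) = Rational(-7, 72) ≈ -0.097222)
k = Rational(3, 208) (k = Mul(3, Pow(Add(-3, Add(221, Mul(-1, 10))), -1)) = Mul(3, Pow(Add(-3, Add(221, -10)), -1)) = Mul(3, Pow(Add(-3, 211), -1)) = Mul(3, Pow(208, -1)) = Mul(3, Rational(1, 208)) = Rational(3, 208) ≈ 0.014423)
Pow(Add(r, k), Rational(1, 2)) = Pow(Add(Rational(-7, 72), Rational(3, 208)), Rational(1, 2)) = Pow(Rational(-155, 1872), Rational(1, 2)) = Mul(Rational(1, 156), I, Pow(2015, Rational(1, 2)))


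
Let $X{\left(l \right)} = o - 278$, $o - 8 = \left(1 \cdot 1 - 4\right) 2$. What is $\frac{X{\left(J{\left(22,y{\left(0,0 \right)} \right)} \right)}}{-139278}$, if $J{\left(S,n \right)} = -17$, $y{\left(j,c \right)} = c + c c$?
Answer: $\frac{46}{23213} \approx 0.0019816$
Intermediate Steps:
$y{\left(j,c \right)} = c + c^{2}$
$o = 2$ ($o = 8 + \left(1 \cdot 1 - 4\right) 2 = 8 + \left(1 - 4\right) 2 = 8 - 6 = 2$)
$X{\left(l \right)} = -276$ ($X{\left(l \right)} = 2 - 278 = -276$)
$\frac{X{\left(J{\left(22,y{\left(0,0 \right)} \right)} \right)}}{-139278} = - \frac{276}{-139278} = \left(-276\right) \left(- \frac{1}{139278}\right) = \frac{46}{23213}$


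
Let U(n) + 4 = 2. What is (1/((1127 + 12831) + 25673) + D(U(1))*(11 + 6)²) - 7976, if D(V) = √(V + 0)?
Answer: -316096855/39631 + 289*I*√2 ≈ -7976.0 + 408.71*I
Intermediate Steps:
U(n) = -2 (U(n) = -4 + 2 = -2)
D(V) = √V
(1/((1127 + 12831) + 25673) + D(U(1))*(11 + 6)²) - 7976 = (1/((1127 + 12831) + 25673) + √(-2)*(11 + 6)²) - 7976 = (1/(13958 + 25673) + (I*√2)*17²) - 7976 = (1/39631 + (I*√2)*289) - 7976 = (1/39631 + 289*I*√2) - 7976 = -316096855/39631 + 289*I*√2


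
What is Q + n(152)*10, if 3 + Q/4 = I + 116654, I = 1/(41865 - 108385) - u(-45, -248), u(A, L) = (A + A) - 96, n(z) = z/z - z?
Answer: 7746885939/16630 ≈ 4.6584e+5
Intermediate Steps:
n(z) = 1 - z
u(A, L) = -96 + 2*A (u(A, L) = 2*A - 96 = -96 + 2*A)
I = 12372719/66520 (I = 1/(41865 - 108385) - (-96 + 2*(-45)) = 1/(-66520) - (-96 - 90) = -1/66520 - 1*(-186) = -1/66520 + 186 = 12372719/66520 ≈ 186.00)
Q = 7771997239/16630 (Q = -12 + 4*(12372719/66520 + 116654) = -12 + 4*(7772196799/66520) = -12 + 7772196799/16630 = 7771997239/16630 ≈ 4.6735e+5)
Q + n(152)*10 = 7771997239/16630 + (1 - 1*152)*10 = 7771997239/16630 + (1 - 152)*10 = 7771997239/16630 - 151*10 = 7771997239/16630 - 1510 = 7746885939/16630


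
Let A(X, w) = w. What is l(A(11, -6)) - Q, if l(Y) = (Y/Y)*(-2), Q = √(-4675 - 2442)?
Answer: -2 - I*√7117 ≈ -2.0 - 84.362*I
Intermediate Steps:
Q = I*√7117 (Q = √(-7117) = I*√7117 ≈ 84.362*I)
l(Y) = -2 (l(Y) = 1*(-2) = -2)
l(A(11, -6)) - Q = -2 - I*√7117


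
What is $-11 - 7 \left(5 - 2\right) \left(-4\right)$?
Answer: $73$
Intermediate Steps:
$-11 - 7 \left(5 - 2\right) \left(-4\right) = -11 - 7 \cdot 3 \left(-4\right) = -11 - -84 = -11 + 84 = 73$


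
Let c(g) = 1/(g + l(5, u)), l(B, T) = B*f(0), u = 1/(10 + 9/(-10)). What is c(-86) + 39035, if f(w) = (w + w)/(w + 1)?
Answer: 3357009/86 ≈ 39035.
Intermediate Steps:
f(w) = 2*w/(1 + w) (f(w) = (2*w)/(1 + w) = 2*w/(1 + w))
u = 10/91 (u = 1/(10 + 9*(-⅒)) = 1/(10 - 9/10) = 1/(91/10) = 10/91 ≈ 0.10989)
l(B, T) = 0 (l(B, T) = B*(2*0/(1 + 0)) = B*(2*0/1) = B*(2*0*1) = B*0 = 0)
c(g) = 1/g (c(g) = 1/(g + 0) = 1/g)
c(-86) + 39035 = 1/(-86) + 39035 = -1/86 + 39035 = 3357009/86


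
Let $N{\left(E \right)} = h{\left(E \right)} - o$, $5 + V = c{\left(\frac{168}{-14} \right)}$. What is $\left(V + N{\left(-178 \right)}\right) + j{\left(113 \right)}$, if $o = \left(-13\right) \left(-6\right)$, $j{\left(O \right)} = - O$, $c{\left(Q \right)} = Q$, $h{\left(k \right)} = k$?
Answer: $-386$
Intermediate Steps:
$V = -17$ ($V = -5 + \frac{168}{-14} = -5 + 168 \left(- \frac{1}{14}\right) = -5 - 12 = -17$)
$o = 78$
$N{\left(E \right)} = -78 + E$ ($N{\left(E \right)} = E - 78 = -78 + E$)
$\left(V + N{\left(-178 \right)}\right) + j{\left(113 \right)} = \left(-17 - 256\right) - 113 = -273 - 113 = -386$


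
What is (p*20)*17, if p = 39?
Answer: 13260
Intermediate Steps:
(p*20)*17 = (39*20)*17 = 780*17 = 13260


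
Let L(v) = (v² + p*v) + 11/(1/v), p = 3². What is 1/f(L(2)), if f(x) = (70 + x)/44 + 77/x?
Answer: 44/191 ≈ 0.23037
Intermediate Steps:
p = 9
L(v) = v² + 20*v (L(v) = (v² + 9*v) + 11/(1/v) = (v² + 9*v) + 11*v = v² + 20*v)
f(x) = 35/22 + 77/x + x/44 (f(x) = (70 + x)*(1/44) + 77/x = (35/22 + x/44) + 77/x = 35/22 + 77/x + x/44)
1/f(L(2)) = 1/((3388 + (2*(20 + 2))*(70 + 2*(20 + 2)))/(44*((2*(20 + 2))))) = 1/((3388 + (2*22)*(70 + 2*22))/(44*((2*22)))) = 1/((1/44)*(3388 + 44*(70 + 44))/44) = 1/((1/44)*(1/44)*(3388 + 44*114)) = 1/((1/44)*(1/44)*(3388 + 5016)) = 1/((1/44)*(1/44)*8404) = 1/(191/44) = 44/191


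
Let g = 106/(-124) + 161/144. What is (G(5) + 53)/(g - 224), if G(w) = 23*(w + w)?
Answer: -1263312/998761 ≈ -1.2649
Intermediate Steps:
g = 1175/4464 (g = 106*(-1/124) + 161*(1/144) = -53/62 + 161/144 = 1175/4464 ≈ 0.26322)
G(w) = 46*w (G(w) = 23*(2*w) = 46*w)
(G(5) + 53)/(g - 224) = (46*5 + 53)/(1175/4464 - 224) = (230 + 53)/(-998761/4464) = 283*(-4464/998761) = -1263312/998761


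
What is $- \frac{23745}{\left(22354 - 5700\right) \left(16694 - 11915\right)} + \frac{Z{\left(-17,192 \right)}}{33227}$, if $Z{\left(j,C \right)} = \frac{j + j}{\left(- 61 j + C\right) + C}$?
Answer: $- \frac{374613226753}{1252620588139074} \approx -0.00029906$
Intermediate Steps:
$Z{\left(j,C \right)} = \frac{2 j}{- 61 j + 2 C}$ ($Z{\left(j,C \right)} = \frac{2 j}{\left(C - 61 j\right) + C} = \frac{2 j}{- 61 j + 2 C}$)
$- \frac{23745}{\left(22354 - 5700\right) \left(16694 - 11915\right)} + \frac{Z{\left(-17,192 \right)}}{33227} = - \frac{23745}{\left(22354 - 5700\right) \left(16694 - 11915\right)} + \frac{2 \left(-17\right) \frac{1}{\left(-61\right) \left(-17\right) + 2 \cdot 192}}{33227} = - \frac{23745}{16654 \cdot 4779} + 2 \left(-17\right) \frac{1}{1037 + 384} \cdot \frac{1}{33227} = - \frac{23745}{79589466} + 2 \left(-17\right) \frac{1}{1421} \cdot \frac{1}{33227} = \left(-23745\right) \frac{1}{79589466} + 2 \left(-17\right) \frac{1}{1421} \cdot \frac{1}{33227} = - \frac{7915}{26529822} - \frac{34}{47215567} = - \frac{374613226753}{1252620588139074}$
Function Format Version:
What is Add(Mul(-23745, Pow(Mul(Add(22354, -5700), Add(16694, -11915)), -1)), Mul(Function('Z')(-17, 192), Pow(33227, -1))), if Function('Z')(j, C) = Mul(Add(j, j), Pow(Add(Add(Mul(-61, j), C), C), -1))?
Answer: Rational(-374613226753, 1252620588139074) ≈ -0.00029906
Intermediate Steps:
Function('Z')(j, C) = Mul(2, j, Pow(Add(Mul(-61, j), Mul(2, C)), -1)) (Function('Z')(j, C) = Mul(Mul(2, j), Pow(Add(Add(C, Mul(-61, j)), C), -1)) = Mul(Mul(2, j), Pow(Add(Mul(-61, j), Mul(2, C)), -1)) = Mul(2, j, Pow(Add(Mul(-61, j), Mul(2, C)), -1)))
Add(Mul(-23745, Pow(Mul(Add(22354, -5700), Add(16694, -11915)), -1)), Mul(Function('Z')(-17, 192), Pow(33227, -1))) = Add(Mul(-23745, Pow(Mul(Add(22354, -5700), Add(16694, -11915)), -1)), Mul(Mul(2, -17, Pow(Add(Mul(-61, -17), Mul(2, 192)), -1)), Pow(33227, -1))) = Add(Mul(-23745, Pow(Mul(16654, 4779), -1)), Mul(Mul(2, -17, Pow(Add(1037, 384), -1)), Rational(1, 33227))) = Add(Mul(-23745, Pow(79589466, -1)), Mul(Mul(2, -17, Pow(1421, -1)), Rational(1, 33227))) = Add(Mul(-23745, Rational(1, 79589466)), Mul(Mul(2, -17, Rational(1, 1421)), Rational(1, 33227))) = Add(Rational(-7915, 26529822), Mul(Rational(-34, 1421), Rational(1, 33227))) = Add(Rational(-7915, 26529822), Rational(-34, 47215567)) = Rational(-374613226753, 1252620588139074)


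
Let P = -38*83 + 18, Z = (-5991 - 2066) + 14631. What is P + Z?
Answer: 3438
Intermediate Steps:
Z = 6574 (Z = -8057 + 14631 = 6574)
P = -3136 (P = -3154 + 18 = -3136)
P + Z = -3136 + 6574 = 3438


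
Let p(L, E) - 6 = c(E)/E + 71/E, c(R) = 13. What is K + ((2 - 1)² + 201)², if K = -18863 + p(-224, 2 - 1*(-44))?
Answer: 504823/23 ≈ 21949.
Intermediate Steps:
p(L, E) = 6 + 84/E (p(L, E) = 6 + (13/E + 71/E) = 6 + 84/E)
K = -433669/23 (K = -18863 + (6 + 84/(2 - 1*(-44))) = -18863 + (6 + 84/(2 + 44)) = -18863 + (6 + 84/46) = -18863 + (6 + 84*(1/46)) = -18863 + (6 + 42/23) = -18863 + 180/23 = -433669/23 ≈ -18855.)
K + ((2 - 1)² + 201)² = -433669/23 + ((2 - 1)² + 201)² = -433669/23 + (1² + 201)² = -433669/23 + (1 + 201)² = -433669/23 + 202² = -433669/23 + 40804 = 504823/23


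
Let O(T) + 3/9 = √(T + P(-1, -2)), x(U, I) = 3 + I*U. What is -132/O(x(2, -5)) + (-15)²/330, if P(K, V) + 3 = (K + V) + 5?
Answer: 9807/1606 + 2376*I*√2/73 ≈ 6.1065 + 46.03*I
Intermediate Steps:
P(K, V) = 2 + K + V (P(K, V) = -3 + ((K + V) + 5) = -3 + (5 + K + V) = 2 + K + V)
O(T) = -⅓ + √(-1 + T) (O(T) = -⅓ + √(T + (2 - 1 - 2)) = -⅓ + √(T - 1) = -⅓ + √(-1 + T))
-132/O(x(2, -5)) + (-15)²/330 = -132/(-⅓ + √(-1 + (3 - 5*2))) + (-15)²/330 = -132/(-⅓ + √(-1 + (3 - 10))) + 225*(1/330) = -132/(-⅓ + √(-1 - 7)) + 15/22 = -132/(-⅓ + √(-8)) + 15/22 = -132/(-⅓ + 2*I*√2) + 15/22 = 15/22 - 132/(-⅓ + 2*I*√2)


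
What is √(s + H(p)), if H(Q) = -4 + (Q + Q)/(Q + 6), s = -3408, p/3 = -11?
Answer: I*√30686/3 ≈ 58.391*I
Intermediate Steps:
p = -33 (p = 3*(-11) = -33)
H(Q) = -4 + 2*Q/(6 + Q) (H(Q) = -4 + (2*Q)/(6 + Q) = -4 + 2*Q/(6 + Q))
√(s + H(p)) = √(-3408 + 2*(-12 - 1*(-33))/(6 - 33)) = √(-3408 + 2*(-12 + 33)/(-27)) = √(-3408 + 2*(-1/27)*21) = √(-3408 - 14/9) = √(-30686/9) = I*√30686/3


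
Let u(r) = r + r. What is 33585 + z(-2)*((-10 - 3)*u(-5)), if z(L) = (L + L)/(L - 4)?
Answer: 101015/3 ≈ 33672.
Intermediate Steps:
u(r) = 2*r
z(L) = 2*L/(-4 + L) (z(L) = (2*L)/(-4 + L) = 2*L/(-4 + L))
33585 + z(-2)*((-10 - 3)*u(-5)) = 33585 + (2*(-2)/(-4 - 2))*((-10 - 3)*(2*(-5))) = 33585 + (2*(-2)/(-6))*(-13*(-10)) = 33585 + (2*(-2)*(-⅙))*130 = 33585 + (⅔)*130 = 33585 + 260/3 = 101015/3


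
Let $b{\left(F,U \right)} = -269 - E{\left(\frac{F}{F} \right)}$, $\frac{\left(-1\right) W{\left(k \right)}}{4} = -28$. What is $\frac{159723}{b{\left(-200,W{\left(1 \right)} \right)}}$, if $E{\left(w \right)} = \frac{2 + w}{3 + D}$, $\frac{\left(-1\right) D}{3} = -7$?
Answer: $- \frac{1277784}{2153} \approx -593.49$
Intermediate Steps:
$D = 21$ ($D = \left(-3\right) \left(-7\right) = 21$)
$W{\left(k \right)} = 112$ ($W{\left(k \right)} = \left(-4\right) \left(-28\right) = 112$)
$E{\left(w \right)} = \frac{1}{12} + \frac{w}{24}$ ($E{\left(w \right)} = \frac{2 + w}{3 + 21} = \frac{2 + w}{24} = \left(2 + w\right) \frac{1}{24} = \frac{1}{12} + \frac{w}{24}$)
$b{\left(F,U \right)} = - \frac{2153}{8}$ ($b{\left(F,U \right)} = -269 - \left(\frac{1}{12} + \frac{F \frac{1}{F}}{24}\right) = -269 - \left(\frac{1}{12} + \frac{1}{24} \cdot 1\right) = -269 - \left(\frac{1}{12} + \frac{1}{24}\right) = -269 - \frac{1}{8} = - \frac{2153}{8}$)
$\frac{159723}{b{\left(-200,W{\left(1 \right)} \right)}} = \frac{159723}{- \frac{2153}{8}} = 159723 \left(- \frac{8}{2153}\right) = - \frac{1277784}{2153}$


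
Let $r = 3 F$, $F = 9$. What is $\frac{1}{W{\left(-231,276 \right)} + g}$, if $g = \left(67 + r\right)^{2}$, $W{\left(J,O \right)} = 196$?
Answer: $\frac{1}{9032} \approx 0.00011072$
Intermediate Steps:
$r = 27$ ($r = 3 \cdot 9 = 27$)
$g = 8836$ ($g = \left(67 + 27\right)^{2} = 94^{2} = 8836$)
$\frac{1}{W{\left(-231,276 \right)} + g} = \frac{1}{196 + 8836} = \frac{1}{9032}$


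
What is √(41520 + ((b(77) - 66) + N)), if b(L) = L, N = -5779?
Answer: 2*√8938 ≈ 189.08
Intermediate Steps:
√(41520 + ((b(77) - 66) + N)) = √(41520 + ((77 - 66) - 5779)) = √(41520 + (11 - 5779)) = √(41520 - 5768) = √35752 = 2*√8938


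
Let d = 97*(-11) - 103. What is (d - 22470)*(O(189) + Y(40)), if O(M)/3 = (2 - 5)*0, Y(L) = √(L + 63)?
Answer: -23640*√103 ≈ -2.3992e+5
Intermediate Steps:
Y(L) = √(63 + L)
d = -1170 (d = -1067 - 103 = -1170)
O(M) = 0 (O(M) = 3*((2 - 5)*0) = 3*(-3*0) = 3*0 = 0)
(d - 22470)*(O(189) + Y(40)) = (-1170 - 22470)*(0 + √(63 + 40)) = -23640*(0 + √103) = -23640*√103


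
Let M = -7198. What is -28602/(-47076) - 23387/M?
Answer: 54451817/14118877 ≈ 3.8567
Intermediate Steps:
-28602/(-47076) - 23387/M = -28602/(-47076) - 23387/(-7198) = -28602*(-1/47076) - 23387*(-1/7198) = 4767/7846 + 23387/7198 = 54451817/14118877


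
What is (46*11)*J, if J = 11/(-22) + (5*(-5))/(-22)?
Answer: 322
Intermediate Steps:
J = 7/11 (J = 11*(-1/22) - 25*(-1/22) = -½ + 25/22 = 7/11 ≈ 0.63636)
(46*11)*J = (46*11)*(7/11) = 506*(7/11) = 322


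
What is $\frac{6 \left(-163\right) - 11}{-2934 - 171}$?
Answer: $\frac{43}{135} \approx 0.31852$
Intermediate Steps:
$\frac{6 \left(-163\right) - 11}{-2934 - 171} = \frac{-978 - 11}{-3105} = \left(-989\right) \left(- \frac{1}{3105}\right) = \frac{43}{135}$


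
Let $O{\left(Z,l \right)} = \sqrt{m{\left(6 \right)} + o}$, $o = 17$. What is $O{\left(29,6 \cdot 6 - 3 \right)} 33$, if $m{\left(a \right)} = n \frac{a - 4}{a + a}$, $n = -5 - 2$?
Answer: $\frac{11 \sqrt{570}}{2} \approx 131.31$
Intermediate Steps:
$n = -7$
$m{\left(a \right)} = - \frac{7 \left(-4 + a\right)}{2 a}$ ($m{\left(a \right)} = - 7 \frac{a - 4}{a + a} = - 7 \frac{-4 + a}{2 a} = - \frac{7 \left(-4 + a\right)}{2 a}$)
$O{\left(Z,l \right)} = \frac{\sqrt{570}}{6}$ ($O{\left(Z,l \right)} = \sqrt{\left(- \frac{7}{2} + \frac{14}{6}\right) + 17} = \sqrt{\left(- \frac{7}{2} + 14 \cdot \frac{1}{6}\right) + 17} = \sqrt{\left(- \frac{7}{2} + \frac{7}{3}\right) + 17} = \sqrt{- \frac{7}{6} + 17} = \sqrt{\frac{95}{6}} = \frac{\sqrt{570}}{6}$)
$O{\left(29,6 \cdot 6 - 3 \right)} 33 = \frac{\sqrt{570}}{6} \cdot 33 = \frac{11 \sqrt{570}}{2}$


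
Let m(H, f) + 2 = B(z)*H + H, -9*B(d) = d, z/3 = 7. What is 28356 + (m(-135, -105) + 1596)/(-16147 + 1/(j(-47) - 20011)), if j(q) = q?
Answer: 9183807216720/323876527 ≈ 28356.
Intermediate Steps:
z = 21 (z = 3*7 = 21)
B(d) = -d/9
m(H, f) = -2 - 4*H/3 (m(H, f) = -2 + ((-1/9*21)*H + H) = -2 + (-7*H/3 + H) = -2 - 4*H/3)
28356 + (m(-135, -105) + 1596)/(-16147 + 1/(j(-47) - 20011)) = 28356 + ((-2 - 4/3*(-135)) + 1596)/(-16147 + 1/(-47 - 20011)) = 28356 + ((-2 + 180) + 1596)/(-16147 + 1/(-20058)) = 28356 + (178 + 1596)/(-16147 - 1/20058) = 28356 + 1774/(-323876527/20058) = 28356 + 1774*(-20058/323876527) = 28356 - 35582892/323876527 = 9183807216720/323876527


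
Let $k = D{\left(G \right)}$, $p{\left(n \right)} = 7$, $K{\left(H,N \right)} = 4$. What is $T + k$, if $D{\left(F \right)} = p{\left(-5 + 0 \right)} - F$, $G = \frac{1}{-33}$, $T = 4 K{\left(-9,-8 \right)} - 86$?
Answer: $- \frac{2078}{33} \approx -62.97$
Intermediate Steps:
$T = -70$ ($T = 4 \cdot 4 - 86 = 16 - 86 = -70$)
$G = - \frac{1}{33} \approx -0.030303$
$D{\left(F \right)} = 7 - F$
$k = \frac{232}{33}$ ($k = 7 - - \frac{1}{33} = 7 + \frac{1}{33} = \frac{232}{33} \approx 7.0303$)
$T + k = -70 + \frac{232}{33} = - \frac{2078}{33}$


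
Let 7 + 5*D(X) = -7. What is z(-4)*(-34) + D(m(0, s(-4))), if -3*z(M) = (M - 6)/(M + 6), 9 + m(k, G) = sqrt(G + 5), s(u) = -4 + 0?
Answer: -892/15 ≈ -59.467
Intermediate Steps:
s(u) = -4
m(k, G) = -9 + sqrt(5 + G) (m(k, G) = -9 + sqrt(G + 5) = -9 + sqrt(5 + G))
D(X) = -14/5 (D(X) = -7/5 + (1/5)*(-7) = -7/5 - 7/5 = -14/5)
z(M) = -(-6 + M)/(3*(6 + M)) (z(M) = -(M - 6)/(3*(M + 6)) = -(-6 + M)/(3*(6 + M)))
z(-4)*(-34) + D(m(0, s(-4))) = ((6 - 1*(-4))/(3*(6 - 4)))*(-34) - 14/5 = ((1/3)*(6 + 4)/2)*(-34) - 14/5 = ((1/3)*(1/2)*10)*(-34) - 14/5 = (5/3)*(-34) - 14/5 = -170/3 - 14/5 = -892/15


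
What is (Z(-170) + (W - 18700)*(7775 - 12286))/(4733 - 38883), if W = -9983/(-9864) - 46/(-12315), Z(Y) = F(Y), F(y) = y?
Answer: -3415514957182007/1382792238000 ≈ -2470.0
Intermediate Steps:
Z(Y) = Y
W = 41131463/40491720 (W = -9983*(-1/9864) - 46*(-1/12315) = 9983/9864 + 46/12315 = 41131463/40491720 ≈ 1.0158)
(Z(-170) + (W - 18700)*(7775 - 12286))/(4733 - 38883) = (-170 + (41131463/40491720 - 18700)*(7775 - 12286))/(4733 - 38883) = (-170 - 757154032537/40491720*(-4511))/(-34150) = (-170 + 3415521840774407/40491720)*(-1/34150) = (3415514957182007/40491720)*(-1/34150) = -3415514957182007/1382792238000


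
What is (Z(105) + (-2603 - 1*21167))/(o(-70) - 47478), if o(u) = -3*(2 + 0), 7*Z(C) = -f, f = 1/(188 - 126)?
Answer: 3438727/6869352 ≈ 0.50059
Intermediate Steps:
f = 1/62 ≈ 0.016129
Z(C) = -1/434 (Z(C) = (-1*1/62)/7 = (⅐)*(-1/62) = -1/434)
o(u) = -6 (o(u) = -3*2 = -6)
(Z(105) + (-2603 - 1*21167))/(o(-70) - 47478) = (-1/434 + (-2603 - 1*21167))/(-6 - 47478) = (-1/434 + (-2603 - 21167))/(-47484) = (-1/434 - 23770)*(-1/47484) = -10316181/434*(-1/47484) = 3438727/6869352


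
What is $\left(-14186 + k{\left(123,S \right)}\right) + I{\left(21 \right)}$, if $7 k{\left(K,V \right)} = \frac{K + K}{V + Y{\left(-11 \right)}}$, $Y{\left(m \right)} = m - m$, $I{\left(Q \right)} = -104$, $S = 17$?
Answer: $- \frac{1700264}{119} \approx -14288.0$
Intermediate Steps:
$Y{\left(m \right)} = 0$
$k{\left(K,V \right)} = \frac{2 K}{7 V}$ ($k{\left(K,V \right)} = \frac{\left(K + K\right) \frac{1}{V + 0}}{7} = \frac{2 K \frac{1}{V}}{7} = \frac{2 K}{7 V}$)
$\left(-14186 + k{\left(123,S \right)}\right) + I{\left(21 \right)} = \left(-14186 + \frac{2}{7} \cdot 123 \cdot \frac{1}{17}\right) - 104 = \left(-14186 + \frac{246}{119}\right) - 104 = - \frac{1687888}{119} - 104 = - \frac{1700264}{119}$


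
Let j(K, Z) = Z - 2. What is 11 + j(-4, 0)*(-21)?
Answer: 53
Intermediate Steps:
j(K, Z) = -2 + Z
11 + j(-4, 0)*(-21) = 11 + (-2 + 0)*(-21) = 11 - 2*(-21) = 11 + 42 = 53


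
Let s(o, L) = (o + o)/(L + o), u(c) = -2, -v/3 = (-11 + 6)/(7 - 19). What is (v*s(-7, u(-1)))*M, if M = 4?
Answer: -70/9 ≈ -7.7778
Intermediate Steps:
v = -5/4 (v = -3*(-11 + 6)/(7 - 19) = -(-15)/(-12) = -(-15)*(-1)/12 = -3*5/12 = -5/4 ≈ -1.2500)
s(o, L) = 2*o/(L + o) (s(o, L) = (2*o)/(L + o) = 2*o/(L + o))
(v*s(-7, u(-1)))*M = -5*(-7)/(2*(-2 - 7))*4 = -5*(-7)/(2*(-9))*4 = -5*(-7)*(-1)/(2*9)*4 = -5/4*14/9*4 = -35/18*4 = -70/9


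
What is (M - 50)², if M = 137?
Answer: 7569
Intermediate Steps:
(M - 50)² = (137 - 50)² = 87² = 7569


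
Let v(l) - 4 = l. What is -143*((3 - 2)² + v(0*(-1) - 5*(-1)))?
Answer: -1430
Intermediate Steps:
v(l) = 4 + l
-143*((3 - 2)² + v(0*(-1) - 5*(-1))) = -143*((3 - 2)² + (4 + (0*(-1) - 5*(-1)))) = -143*(1² + (4 + (0 + 5))) = -143*(1 + (4 + 5)) = -143*(1 + 9) = -143*10 = -1430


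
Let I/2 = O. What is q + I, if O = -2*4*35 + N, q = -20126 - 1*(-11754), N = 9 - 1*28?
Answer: -8970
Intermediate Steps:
N = -19 (N = 9 - 28 = -19)
q = -8372 (q = -20126 + 11754 = -8372)
O = -299 (O = -2*4*35 - 19 = -8*35 - 19 = -280 - 19 = -299)
I = -598 (I = 2*(-299) = -598)
q + I = -8372 - 598 = -8970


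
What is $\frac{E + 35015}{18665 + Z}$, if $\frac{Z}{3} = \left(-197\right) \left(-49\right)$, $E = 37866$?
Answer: $\frac{72881}{47624} \approx 1.5303$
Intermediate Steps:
$Z = 28959$ ($Z = 3 \left(\left(-197\right) \left(-49\right)\right) = 3 \cdot 9653 = 28959$)
$\frac{E + 35015}{18665 + Z} = \frac{37866 + 35015}{18665 + 28959} = \frac{72881}{47624}$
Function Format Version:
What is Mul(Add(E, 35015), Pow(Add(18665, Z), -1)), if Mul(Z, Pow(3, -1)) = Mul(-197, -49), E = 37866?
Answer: Rational(72881, 47624) ≈ 1.5303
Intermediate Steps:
Z = 28959 (Z = Mul(3, Mul(-197, -49)) = Mul(3, 9653) = 28959)
Mul(Add(E, 35015), Pow(Add(18665, Z), -1)) = Mul(Add(37866, 35015), Pow(Add(18665, 28959), -1)) = Mul(72881, Pow(47624, -1)) = Mul(72881, Rational(1, 47624)) = Rational(72881, 47624)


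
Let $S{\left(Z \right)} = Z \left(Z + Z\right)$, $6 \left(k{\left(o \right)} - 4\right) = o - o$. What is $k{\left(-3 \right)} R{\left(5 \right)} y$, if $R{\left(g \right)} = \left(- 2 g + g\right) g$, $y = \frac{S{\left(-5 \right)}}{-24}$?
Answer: $\frac{625}{3} \approx 208.33$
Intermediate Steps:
$k{\left(o \right)} = 4$ ($k{\left(o \right)} = 4 + \frac{o - o}{6} = 4 + \frac{1}{6} \cdot 0 = 4 + 0 = 4$)
$S{\left(Z \right)} = 2 Z^{2}$ ($S{\left(Z \right)} = Z 2 Z = 2 Z^{2}$)
$y = - \frac{25}{12}$ ($y = \frac{2 \left(-5\right)^{2}}{-24} = 2 \cdot 25 \left(- \frac{1}{24}\right) = 50 \left(- \frac{1}{24}\right) = - \frac{25}{12} \approx -2.0833$)
$R{\left(g \right)} = - g^{2}$ ($R{\left(g \right)} = - g g = - g^{2}$)
$k{\left(-3 \right)} R{\left(5 \right)} y = 4 \left(- 5^{2}\right) \left(- \frac{25}{12}\right) = 4 \left(\left(-1\right) 25\right) \left(- \frac{25}{12}\right) = 4 \left(-25\right) \left(- \frac{25}{12}\right) = \left(-100\right) \left(- \frac{25}{12}\right) = \frac{625}{3}$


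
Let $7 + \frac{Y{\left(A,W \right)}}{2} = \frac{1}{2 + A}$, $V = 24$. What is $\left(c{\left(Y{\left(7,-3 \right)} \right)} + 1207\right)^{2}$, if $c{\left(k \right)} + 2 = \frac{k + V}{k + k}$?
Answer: $\frac{5578147969}{3844} \approx 1.4511 \cdot 10^{6}$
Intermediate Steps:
$Y{\left(A,W \right)} = -14 + \frac{2}{2 + A}$
$c{\left(k \right)} = -2 + \frac{24 + k}{2 k}$ ($c{\left(k \right)} = -2 + \frac{k + 24}{k + k} = -2 + \frac{24 + k}{2 k}$)
$\left(c{\left(Y{\left(7,-3 \right)} \right)} + 1207\right)^{2} = \left(\left(- \frac{3}{2} + \frac{12}{2 \frac{1}{2 + 7} \left(-13 - 49\right)}\right) + 1207\right)^{2} = \left(\left(- \frac{3}{2} + \frac{12}{2 \cdot \frac{1}{9} \left(-13 - 49\right)}\right) + 1207\right)^{2} = \left(\left(- \frac{3}{2} + \frac{12}{2 \cdot \frac{1}{9} \left(-62\right)}\right) + 1207\right)^{2} = \left(\left(- \frac{3}{2} + \frac{12}{- \frac{124}{9}}\right) + 1207\right)^{2} = \left(\left(- \frac{3}{2} + 12 \left(- \frac{9}{124}\right)\right) + 1207\right)^{2} = \left(\left(- \frac{3}{2} - \frac{27}{31}\right) + 1207\right)^{2} = \left(- \frac{147}{62} + 1207\right)^{2} = \left(\frac{74687}{62}\right)^{2} = \frac{5578147969}{3844}$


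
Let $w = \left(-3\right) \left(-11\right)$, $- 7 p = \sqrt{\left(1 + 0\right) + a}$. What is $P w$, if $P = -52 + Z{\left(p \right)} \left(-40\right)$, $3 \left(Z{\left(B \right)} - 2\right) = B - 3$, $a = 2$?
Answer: $-3036 + \frac{440 \sqrt{3}}{7} \approx -2927.1$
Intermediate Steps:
$p = - \frac{\sqrt{3}}{7}$ ($p = - \frac{\sqrt{\left(1 + 0\right) + 2}}{7} = - \frac{\sqrt{1 + 2}}{7} = - \frac{\sqrt{3}}{7} \approx -0.24744$)
$w = 33$
$Z{\left(B \right)} = 1 + \frac{B}{3}$ ($Z{\left(B \right)} = 2 + \frac{B - 3}{3} = 2 + \frac{-3 + B}{3} = 2 + \left(-1 + \frac{B}{3}\right) = 1 + \frac{B}{3}$)
$P = -92 + \frac{40 \sqrt{3}}{21}$ ($P = -52 + \left(1 + \frac{\left(- \frac{1}{7}\right) \sqrt{3}}{3}\right) \left(-40\right) = -52 + \left(1 - \frac{\sqrt{3}}{21}\right) \left(-40\right) = -52 - \left(40 - \frac{40 \sqrt{3}}{21}\right) = -92 + \frac{40 \sqrt{3}}{21} \approx -88.701$)
$P w = \left(-92 + \frac{40 \sqrt{3}}{21}\right) 33 = -3036 + \frac{440 \sqrt{3}}{7}$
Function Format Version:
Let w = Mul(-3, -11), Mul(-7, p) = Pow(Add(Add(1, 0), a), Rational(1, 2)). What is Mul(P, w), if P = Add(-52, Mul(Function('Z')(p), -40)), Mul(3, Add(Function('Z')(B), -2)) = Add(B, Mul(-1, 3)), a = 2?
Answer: Add(-3036, Mul(Rational(440, 7), Pow(3, Rational(1, 2)))) ≈ -2927.1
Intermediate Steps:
p = Mul(Rational(-1, 7), Pow(3, Rational(1, 2))) (p = Mul(Rational(-1, 7), Pow(Add(Add(1, 0), 2), Rational(1, 2))) = Mul(Rational(-1, 7), Pow(Add(1, 2), Rational(1, 2))) = Mul(Rational(-1, 7), Pow(3, Rational(1, 2))) ≈ -0.24744)
w = 33
Function('Z')(B) = Add(1, Mul(Rational(1, 3), B)) (Function('Z')(B) = Add(2, Mul(Rational(1, 3), Add(B, Mul(-1, 3)))) = Add(2, Mul(Rational(1, 3), Add(B, -3))) = Add(2, Mul(Rational(1, 3), Add(-3, B))) = Add(2, Add(-1, Mul(Rational(1, 3), B))) = Add(1, Mul(Rational(1, 3), B)))
P = Add(-92, Mul(Rational(40, 21), Pow(3, Rational(1, 2)))) (P = Add(-52, Mul(Add(1, Mul(Rational(1, 3), Mul(Rational(-1, 7), Pow(3, Rational(1, 2))))), -40)) = Add(-52, Mul(Add(1, Mul(Rational(-1, 21), Pow(3, Rational(1, 2)))), -40)) = Add(-52, Add(-40, Mul(Rational(40, 21), Pow(3, Rational(1, 2))))) = Add(-92, Mul(Rational(40, 21), Pow(3, Rational(1, 2)))) ≈ -88.701)
Mul(P, w) = Mul(Add(-92, Mul(Rational(40, 21), Pow(3, Rational(1, 2)))), 33) = Add(-3036, Mul(Rational(440, 7), Pow(3, Rational(1, 2))))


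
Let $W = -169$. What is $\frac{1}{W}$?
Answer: $- \frac{1}{169} \approx -0.0059172$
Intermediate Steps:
$\frac{1}{W} = \frac{1}{-169} = - \frac{1}{169}$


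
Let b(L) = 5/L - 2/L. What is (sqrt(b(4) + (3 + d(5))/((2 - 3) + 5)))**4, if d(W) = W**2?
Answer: 961/16 ≈ 60.063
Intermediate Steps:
b(L) = 3/L
(sqrt(b(4) + (3 + d(5))/((2 - 3) + 5)))**4 = (sqrt(3/4 + (3 + 5**2)/((2 - 3) + 5)))**4 = (sqrt(3*(1/4) + (3 + 25)/(-1 + 5)))**4 = (sqrt(3/4 + 28/4))**4 = (sqrt(3/4 + 28*(1/4)))**4 = (sqrt(3/4 + 7))**4 = (sqrt(31/4))**4 = (sqrt(31)/2)**4 = 961/16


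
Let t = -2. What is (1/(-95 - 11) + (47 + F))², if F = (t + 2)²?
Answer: 24810361/11236 ≈ 2208.1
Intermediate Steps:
F = 0 (F = (-2 + 2)² = 0² = 0)
(1/(-95 - 11) + (47 + F))² = (1/(-95 - 11) + (47 + 0))² = (1/(-106) + 47)² = (-1/106 + 47)² = (4981/106)² = 24810361/11236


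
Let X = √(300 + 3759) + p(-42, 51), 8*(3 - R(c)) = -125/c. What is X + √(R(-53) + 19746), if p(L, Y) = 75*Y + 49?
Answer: 3874 + 3*√451 + √887585806/212 ≈ 4078.2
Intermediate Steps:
R(c) = 3 + 125/(8*c) (R(c) = 3 - (-125)/(8*c) = 3 + 125/(8*c))
p(L, Y) = 49 + 75*Y
X = 3874 + 3*√451 (X = √(300 + 3759) + (49 + 75*51) = √4059 + (49 + 3825) = 3*√451 + 3874 = 3874 + 3*√451 ≈ 3937.7)
X + √(R(-53) + 19746) = (3874 + 3*√451) + √((3 + (125/8)/(-53)) + 19746) = (3874 + 3*√451) + √((3 + (125/8)*(-1/53)) + 19746) = (3874 + 3*√451) + √((3 - 125/424) + 19746) = (3874 + 3*√451) + √(1147/424 + 19746) = (3874 + 3*√451) + √(8373451/424) = (3874 + 3*√451) + √887585806/212 = 3874 + 3*√451 + √887585806/212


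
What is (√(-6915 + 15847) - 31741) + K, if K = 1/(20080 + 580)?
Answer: -655769059/20660 + 2*√2233 ≈ -31647.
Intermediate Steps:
K = 1/20660 ≈ 4.8403e-5
(√(-6915 + 15847) - 31741) + K = (√(-6915 + 15847) - 31741) + 1/20660 = (√8932 - 31741) + 1/20660 = (2*√2233 - 31741) + 1/20660 = (-31741 + 2*√2233) + 1/20660 = -655769059/20660 + 2*√2233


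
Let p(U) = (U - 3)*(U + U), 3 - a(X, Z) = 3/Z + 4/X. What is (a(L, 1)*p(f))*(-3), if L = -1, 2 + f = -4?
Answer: -1296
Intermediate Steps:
f = -6 (f = -2 - 4 = -6)
a(X, Z) = 3 - 4/X - 3/Z (a(X, Z) = 3 - (3/Z + 4/X) = 3 + (-4/X - 3/Z) = 3 - 4/X - 3/Z)
p(U) = 2*U*(-3 + U) (p(U) = (-3 + U)*(2*U) = 2*U*(-3 + U))
(a(L, 1)*p(f))*(-3) = ((3 - 4/(-1) - 3/1)*(2*(-6)*(-3 - 6)))*(-3) = ((3 - 4*(-1) - 3*1)*(2*(-6)*(-9)))*(-3) = ((3 + 4 - 3)*108)*(-3) = (4*108)*(-3) = 432*(-3) = -1296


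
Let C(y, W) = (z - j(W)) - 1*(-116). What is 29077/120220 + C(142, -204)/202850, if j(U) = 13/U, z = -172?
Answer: 60093756869/248743595400 ≈ 0.24159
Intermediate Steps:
C(y, W) = -56 - 13/W (C(y, W) = (-172 - 13/W) - 1*(-116) = (-172 - 13/W) + 116 = -56 - 13/W)
29077/120220 + C(142, -204)/202850 = 29077/120220 + (-56 - 13/(-204))/202850 = 29077*(1/120220) + (-56 - 13*(-1/204))*(1/202850) = 29077/120220 + (-56 + 13/204)*(1/202850) = 29077/120220 - 11411/204*1/202850 = 29077/120220 - 11411/41381400 = 60093756869/248743595400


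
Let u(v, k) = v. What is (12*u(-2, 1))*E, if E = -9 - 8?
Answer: 408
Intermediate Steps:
E = -17
(12*u(-2, 1))*E = (12*(-2))*(-17) = -24*(-17) = 408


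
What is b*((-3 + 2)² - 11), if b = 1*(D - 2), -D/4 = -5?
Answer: -180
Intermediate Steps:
D = 20 (D = -4*(-5) = 20)
b = 18 (b = 1*(20 - 2) = 1*18 = 18)
b*((-3 + 2)² - 11) = 18*((-3 + 2)² - 11) = 18*((-1)² - 11) = 18*(1 - 11) = 18*(-10) = -180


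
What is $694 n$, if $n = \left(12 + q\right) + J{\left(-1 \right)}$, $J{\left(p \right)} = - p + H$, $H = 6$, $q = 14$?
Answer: $22902$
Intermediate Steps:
$J{\left(p \right)} = 6 - p$ ($J{\left(p \right)} = - p + 6 = 6 - p$)
$n = 33$ ($n = \left(12 + 14\right) + \left(6 - -1\right) = 26 + \left(6 + 1\right) = 26 + 7 = 33$)
$694 n = 694 \cdot 33 = 22902$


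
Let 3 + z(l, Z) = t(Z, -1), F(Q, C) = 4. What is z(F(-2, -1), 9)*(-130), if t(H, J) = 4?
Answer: -130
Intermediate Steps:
z(l, Z) = 1 (z(l, Z) = -3 + 4 = 1)
z(F(-2, -1), 9)*(-130) = 1*(-130) = -130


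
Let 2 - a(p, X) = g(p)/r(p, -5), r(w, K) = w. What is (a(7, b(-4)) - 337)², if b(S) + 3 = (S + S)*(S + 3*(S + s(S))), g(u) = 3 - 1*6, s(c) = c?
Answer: 5484964/49 ≈ 1.1194e+5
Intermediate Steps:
g(u) = -3 (g(u) = 3 - 6 = -3)
b(S) = -3 + 14*S² (b(S) = -3 + (S + S)*(S + 3*(S + S)) = -3 + (2*S)*(S + 3*(2*S)) = -3 + (2*S)*(S + 6*S) = -3 + (2*S)*(7*S) = -3 + 14*S²)
a(p, X) = 2 + 3/p (a(p, X) = 2 - (-3)/p = 2 + 3/p)
(a(7, b(-4)) - 337)² = ((2 + 3/7) - 337)² = (17/7 - 337)² = (-2342/7)² = 5484964/49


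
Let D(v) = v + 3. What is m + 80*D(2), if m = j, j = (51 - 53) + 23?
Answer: 421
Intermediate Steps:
j = 21 (j = -2 + 23 = 21)
m = 21
D(v) = 3 + v
m + 80*D(2) = 21 + 80*(3 + 2) = 21 + 80*5 = 21 + 400 = 421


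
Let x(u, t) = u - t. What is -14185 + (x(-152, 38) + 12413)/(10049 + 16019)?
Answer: -369762357/26068 ≈ -14185.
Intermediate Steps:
-14185 + (x(-152, 38) + 12413)/(10049 + 16019) = -14185 + ((-152 - 1*38) + 12413)/(10049 + 16019) = -14185 + ((-152 - 38) + 12413)/26068 = -14185 + (-190 + 12413)*(1/26068) = -14185 + 12223*(1/26068) = -14185 + 12223/26068 = -369762357/26068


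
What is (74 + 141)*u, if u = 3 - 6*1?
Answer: -645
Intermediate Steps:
u = -3 (u = 3 - 6 = -3)
(74 + 141)*u = (74 + 141)*(-3) = 215*(-3) = -645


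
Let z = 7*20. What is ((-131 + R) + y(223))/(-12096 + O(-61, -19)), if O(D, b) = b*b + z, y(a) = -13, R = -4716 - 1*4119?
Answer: 2993/3865 ≈ 0.77439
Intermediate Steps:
z = 140
R = -8835 (R = -4716 - 4119 = -8835)
O(D, b) = 140 + b² (O(D, b) = b*b + 140 = b² + 140 = 140 + b²)
((-131 + R) + y(223))/(-12096 + O(-61, -19)) = ((-131 - 8835) - 13)/(-12096 + (140 + (-19)²)) = (-8966 - 13)/(-12096 + (140 + 361)) = -8979/(-12096 + 501) = -8979/(-11595) = -8979*(-1/11595) = 2993/3865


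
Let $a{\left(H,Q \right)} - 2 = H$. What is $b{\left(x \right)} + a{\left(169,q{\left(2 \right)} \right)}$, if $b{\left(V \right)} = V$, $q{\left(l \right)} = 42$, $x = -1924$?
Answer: $-1753$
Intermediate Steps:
$a{\left(H,Q \right)} = 2 + H$
$b{\left(x \right)} + a{\left(169,q{\left(2 \right)} \right)} = -1924 + \left(2 + 169\right) = -1924 + 171 = -1753$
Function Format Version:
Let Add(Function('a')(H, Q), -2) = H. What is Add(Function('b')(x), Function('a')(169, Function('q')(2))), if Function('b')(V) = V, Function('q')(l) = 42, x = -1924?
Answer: -1753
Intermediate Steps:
Function('a')(H, Q) = Add(2, H)
Add(Function('b')(x), Function('a')(169, Function('q')(2))) = Add(-1924, Add(2, 169)) = Add(-1924, 171) = -1753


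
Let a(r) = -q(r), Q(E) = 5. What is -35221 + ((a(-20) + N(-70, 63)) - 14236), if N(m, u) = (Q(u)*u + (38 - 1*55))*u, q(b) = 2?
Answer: -30685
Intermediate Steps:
N(m, u) = u*(-17 + 5*u) (N(m, u) = (5*u + (38 - 1*55))*u = (5*u + (38 - 55))*u = (5*u - 17)*u = (-17 + 5*u)*u = u*(-17 + 5*u))
a(r) = -2 (a(r) = -1*2 = -2)
-35221 + ((a(-20) + N(-70, 63)) - 14236) = -35221 + ((-2 + 63*(-17 + 5*63)) - 14236) = -35221 + ((-2 + 63*(-17 + 315)) - 14236) = -35221 + ((-2 + 63*298) - 14236) = -35221 + ((-2 + 18774) - 14236) = -35221 + (18772 - 14236) = -35221 + 4536 = -30685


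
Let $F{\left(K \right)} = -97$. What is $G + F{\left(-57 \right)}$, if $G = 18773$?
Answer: $18676$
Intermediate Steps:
$G + F{\left(-57 \right)} = 18773 - 97 = 18676$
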